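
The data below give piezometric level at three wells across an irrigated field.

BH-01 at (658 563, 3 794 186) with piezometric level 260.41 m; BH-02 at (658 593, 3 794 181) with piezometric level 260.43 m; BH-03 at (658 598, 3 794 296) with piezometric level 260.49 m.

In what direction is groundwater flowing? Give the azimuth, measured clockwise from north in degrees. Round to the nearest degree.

Differences from BH-01: to BH-02 (Δx, Δy, Δh) = (30, -5, +0.02); to BH-03 = (35, 110, +0.08).
Solve a·Δx + b·Δy = Δh: det = 30·110 − 35·(-5) = 3475.
∂h/∂x = [(+0.02)·110 − (+0.08)·(-5)] / 3475 = +0.0007482
∂h/∂y = [30·(+0.08) − 35·(+0.02)] / 3475 = +0.0004892
Flow direction (−∇h) has components (-0.0007482 E, -0.0004892 N).
Azimuth = atan2(E, N) = atan2(-0.0007482, -0.0004892) = 236.8° ≈ 237°.

237°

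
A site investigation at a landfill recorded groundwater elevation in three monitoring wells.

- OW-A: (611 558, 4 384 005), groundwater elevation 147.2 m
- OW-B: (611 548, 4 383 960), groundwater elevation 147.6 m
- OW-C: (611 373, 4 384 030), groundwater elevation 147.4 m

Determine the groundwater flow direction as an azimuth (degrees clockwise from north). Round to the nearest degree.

015°

Differences from OW-A: to OW-B (Δx, Δy, Δh) = (-10, -45, +0.4); to OW-C = (-185, 25, +0.2).
Determinant of the coordinate differences = (-10)·25 − (-185)·(-45) = -8575.
∂h/∂x = [(+0.4)·25 − (+0.2)·(-45)] / -8575 = -0.002216
∂h/∂y = [(-10)·(+0.2) − (-185)·(+0.4)] / -8575 = -0.008397
Flow direction (−∇h) has components (+0.002216 E, +0.008397 N).
Azimuth = atan2(E, N) = atan2(+0.002216, +0.008397) = 14.8° ≈ 015°.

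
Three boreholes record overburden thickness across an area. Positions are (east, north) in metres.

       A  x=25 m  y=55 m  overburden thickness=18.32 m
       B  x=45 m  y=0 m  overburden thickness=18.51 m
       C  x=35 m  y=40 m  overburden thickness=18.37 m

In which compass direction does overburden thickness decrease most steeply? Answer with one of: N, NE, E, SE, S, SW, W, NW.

With d = a·x + b·y + c and A as origin, the differences give:
  20·a + (-55)·b = +0.19
  10·a + (-15)·b = +0.05
Eliminate b (×(-15) and ×(-55), subtract): 250·a = -0.100 → a = ∂d/∂x = -0.0004000
Back-substitute: b = ∂d/∂y = -0.003600.
Steepest decrease is along −∇f = (+0.0004000 E, +0.003600 N) → north.

N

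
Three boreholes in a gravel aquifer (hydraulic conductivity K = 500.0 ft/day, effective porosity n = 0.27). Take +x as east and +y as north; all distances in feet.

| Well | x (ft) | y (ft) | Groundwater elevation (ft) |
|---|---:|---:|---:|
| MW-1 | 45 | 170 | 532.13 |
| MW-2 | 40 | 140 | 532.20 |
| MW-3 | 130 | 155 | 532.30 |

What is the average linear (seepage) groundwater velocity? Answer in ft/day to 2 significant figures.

5.6 ft/day

With h = a·x + b·y + c and MW-1 as origin, the differences give:
  (-5)·a + (-30)·b = +0.07
  85·a + (-15)·b = +0.17
Eliminate b (×(-15) and ×(-30), subtract): 2625·a = 4.050 → a = ∂h/∂x = +0.001543
Back-substitute: b = ∂h/∂y = -0.002590.
|∇h| = √(0.001543² + -0.002590²) = 0.003015
Seepage velocity v = K·i/n = 500.0 × 0.003015 / 0.27 = 5.583 ft/day.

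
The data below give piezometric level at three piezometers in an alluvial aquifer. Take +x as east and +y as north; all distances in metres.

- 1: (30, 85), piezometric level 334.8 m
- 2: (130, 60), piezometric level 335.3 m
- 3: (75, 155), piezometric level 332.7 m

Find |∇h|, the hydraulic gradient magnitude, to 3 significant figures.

Taking 1 as reference: 2−1 = (100, -25, +0.5); 3−1 = (45, 70, -2.1).
Solve a·Δx + b·Δy = Δh: det = 100·70 − 45·(-25) = 8125.
∂h/∂x = [(+0.5)·70 − (-2.1)·(-25)] / 8125 = -0.002154
∂h/∂y = [100·(-2.1) − 45·(+0.5)] / 8125 = -0.02862
|∇h| = √(-0.002154² + -0.02862²) = 0.0287

0.0287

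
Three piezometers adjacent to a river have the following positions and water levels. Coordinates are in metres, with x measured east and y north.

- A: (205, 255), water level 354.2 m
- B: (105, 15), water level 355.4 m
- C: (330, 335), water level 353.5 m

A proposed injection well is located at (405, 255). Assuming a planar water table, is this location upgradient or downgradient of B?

downgradient

Three-point gradient (reference A): Δ to B = (-100, -240, +1.2), Δ to C = (125, 80, -0.7).
∂h/∂x = -0.003273, ∂h/∂y = -0.003636 (det = 22000).
Head at (405, 255) = 354.2 + (-0.003273)·(200) + (-0.003636)·(0) = 353.55 m.
That is lower than the 355.4 m at B, so the point is downgradient.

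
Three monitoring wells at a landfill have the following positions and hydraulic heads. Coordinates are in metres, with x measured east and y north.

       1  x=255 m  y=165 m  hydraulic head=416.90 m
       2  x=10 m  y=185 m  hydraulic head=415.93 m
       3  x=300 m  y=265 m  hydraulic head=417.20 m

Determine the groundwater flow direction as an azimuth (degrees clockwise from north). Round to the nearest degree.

254°

Three-point gradient (reference 1): Δ to 2 = (-245, 20, -0.97), Δ to 3 = (45, 100, +0.30).
∂h/∂x = +0.004055, ∂h/∂y = +0.001175 (det = -25400).
Flow direction (−∇h) has components (-0.004055 E, -0.001175 N).
Azimuth = atan2(E, N) = atan2(-0.004055, -0.001175) = 253.8° ≈ 254°.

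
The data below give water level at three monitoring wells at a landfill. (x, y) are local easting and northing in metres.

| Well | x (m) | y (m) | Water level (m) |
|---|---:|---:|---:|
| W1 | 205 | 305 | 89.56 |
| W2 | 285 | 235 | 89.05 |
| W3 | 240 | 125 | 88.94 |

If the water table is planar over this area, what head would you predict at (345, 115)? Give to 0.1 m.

88.5 m

With h = a·x + b·y + c and W1 as origin, the differences give:
  80·a + (-70)·b = -0.51
  35·a + (-180)·b = -0.62
Eliminate b (×(-180) and ×(-70), subtract): -11950·a = 48.400 → a = ∂h/∂x = -0.004050
Back-substitute: b = ∂h/∂y = +0.002657.
h(345, 115) = 89.56 + (-0.004050)·(140) + (+0.002657)·(-190) = 89.56 -0.567 -0.505 = 88.488 m.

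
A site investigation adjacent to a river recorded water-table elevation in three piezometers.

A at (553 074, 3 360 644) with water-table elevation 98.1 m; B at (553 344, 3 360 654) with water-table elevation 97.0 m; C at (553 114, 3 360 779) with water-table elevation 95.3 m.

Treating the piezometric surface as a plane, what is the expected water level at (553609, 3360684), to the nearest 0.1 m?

Three-point gradient (reference A): Δ to B = (270, 10, -1.1), Δ to C = (40, 135, -2.8).
∂h/∂x = -0.003343, ∂h/∂y = -0.01975 (det = 36050).
h(553609, 3360684) = 98.1 + (-0.003343)·(535) + (-0.01975)·(40) = 98.1 -1.788 -0.790 = 95.522 m.

95.5 m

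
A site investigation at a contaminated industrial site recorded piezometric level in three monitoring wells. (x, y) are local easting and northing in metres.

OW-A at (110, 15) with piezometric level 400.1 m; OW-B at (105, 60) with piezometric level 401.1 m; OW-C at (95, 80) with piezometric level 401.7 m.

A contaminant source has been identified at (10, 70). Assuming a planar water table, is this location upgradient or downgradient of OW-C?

upgradient

Differences from OW-A: to OW-B (Δx, Δy, Δh) = (-5, 45, +1.0); to OW-C = (-15, 65, +1.6).
Solve a·Δx + b·Δy = Δh: det = (-5)·65 − (-15)·45 = 350.
∂h/∂x = [(+1.0)·65 − (+1.6)·45] / 350 = -0.02000
∂h/∂y = [(-5)·(+1.6) − (-15)·(+1.0)] / 350 = +0.02000
Head at (10, 70) = 400.1 + (-0.02000)·(-100) + (+0.02000)·(55) = 403.20 m.
That is higher than the 401.7 m at OW-C, so the point is upgradient.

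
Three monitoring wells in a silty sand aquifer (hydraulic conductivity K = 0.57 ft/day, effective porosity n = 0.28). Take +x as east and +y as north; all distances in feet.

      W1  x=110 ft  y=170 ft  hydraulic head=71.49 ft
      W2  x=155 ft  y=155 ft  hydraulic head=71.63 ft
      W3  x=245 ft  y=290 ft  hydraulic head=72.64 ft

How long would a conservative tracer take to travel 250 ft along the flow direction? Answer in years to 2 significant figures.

53 years

Differences from W1: to W2 (Δx, Δy, Δh) = (45, -15, +0.14); to W3 = (135, 120, +1.15).
Determinant of the coordinate differences = 45·120 − 135·(-15) = 7425.
∂h/∂x = [(+0.14)·120 − (+1.15)·(-15)] / 7425 = +0.004586
∂h/∂y = [45·(+1.15) − 135·(+0.14)] / 7425 = +0.004424
|∇h| = √(0.004586² + 0.004424²) = 0.006372
Seepage velocity v = K·i/n = 0.57 × 0.006372 / 0.28 = 0.01297 ft/day.
t = 250 / 0.01297 = 1.928e+04 days = 52.8 years.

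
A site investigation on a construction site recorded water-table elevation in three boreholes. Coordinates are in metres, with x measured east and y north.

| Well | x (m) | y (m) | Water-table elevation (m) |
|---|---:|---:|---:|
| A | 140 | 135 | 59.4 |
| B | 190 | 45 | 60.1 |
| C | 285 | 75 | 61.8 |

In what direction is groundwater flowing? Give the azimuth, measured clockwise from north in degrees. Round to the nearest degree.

264°

With h = a·x + b·y + c and A as origin, the differences give:
  50·a + (-90)·b = +0.7
  145·a + (-60)·b = +2.4
Eliminate b (×(-60) and ×(-90), subtract): 10050·a = 174.00 → a = ∂h/∂x = +0.01731
Back-substitute: b = ∂h/∂y = +0.001841.
Flow direction (−∇h) has components (-0.01731 E, -0.001841 N).
Azimuth = atan2(E, N) = atan2(-0.01731, -0.001841) = 263.9° ≈ 264°.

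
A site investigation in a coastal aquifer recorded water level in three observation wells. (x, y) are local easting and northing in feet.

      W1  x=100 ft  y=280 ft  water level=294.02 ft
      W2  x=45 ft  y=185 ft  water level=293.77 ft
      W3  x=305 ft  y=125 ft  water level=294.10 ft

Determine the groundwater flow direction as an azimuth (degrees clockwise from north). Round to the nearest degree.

Differences from W1: to W2 (Δx, Δy, Δh) = (-55, -95, -0.25); to W3 = (205, -155, +0.08).
Solve a·Δx + b·Δy = Δh: det = (-55)·(-155) − 205·(-95) = 28000.
∂h/∂x = [(-0.25)·(-155) − (+0.08)·(-95)] / 28000 = +0.001655
∂h/∂y = [(-55)·(+0.08) − 205·(-0.25)] / 28000 = +0.001673
Flow direction (−∇h) has components (-0.001655 E, -0.001673 N).
Azimuth = atan2(E, N) = atan2(-0.001655, -0.001673) = 224.7° ≈ 225°.

225°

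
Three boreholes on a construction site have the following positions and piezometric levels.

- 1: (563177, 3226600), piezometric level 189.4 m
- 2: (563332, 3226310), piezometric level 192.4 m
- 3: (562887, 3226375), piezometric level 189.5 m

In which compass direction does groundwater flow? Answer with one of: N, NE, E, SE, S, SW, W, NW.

With h = a·x + b·y + c and 1 as origin, the differences give:
  155·a + (-290)·b = +3.0
  (-290)·a + (-225)·b = +0.1
Eliminate b (×(-225) and ×(-290), subtract): -118975·a = -646.00 → a = ∂h/∂x = +0.005430
Back-substitute: b = ∂h/∂y = -0.007443.
Flow = −∇h = (-0.005430 east, +0.007443 north), which points northwest.

NW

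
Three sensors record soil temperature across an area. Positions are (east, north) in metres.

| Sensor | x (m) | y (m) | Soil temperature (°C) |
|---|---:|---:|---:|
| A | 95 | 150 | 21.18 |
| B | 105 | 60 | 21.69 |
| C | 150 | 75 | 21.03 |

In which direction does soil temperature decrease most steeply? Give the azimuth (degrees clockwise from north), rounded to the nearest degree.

060°

Differences from A: to B (Δx, Δy, Δh) = (10, -90, +0.51); to C = (55, -75, -0.15).
Solve a·Δx + b·Δy = ΔT: det = 10·(-75) − 55·(-90) = 4200.
∂T/∂x = [(+0.51)·(-75) − (-0.15)·(-90)] / 4200 = -0.01232
∂T/∂y = [10·(-0.15) − 55·(+0.51)] / 4200 = -0.007036
Steepest decrease is along −∇f: components (+0.01232 E, +0.007036 N).
Azimuth = atan2(+0.01232, +0.007036) = 60.3° ≈ 060°.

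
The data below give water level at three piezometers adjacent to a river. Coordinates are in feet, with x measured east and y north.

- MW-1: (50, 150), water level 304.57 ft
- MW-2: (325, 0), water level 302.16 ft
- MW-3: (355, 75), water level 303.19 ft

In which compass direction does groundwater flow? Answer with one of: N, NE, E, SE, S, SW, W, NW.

With h = a·x + b·y + c and MW-1 as origin, the differences give:
  275·a + (-150)·b = -2.41
  305·a + (-75)·b = -1.38
Eliminate b (×(-75) and ×(-150), subtract): 25125·a = -26.250 → a = ∂h/∂x = -0.001045
Back-substitute: b = ∂h/∂y = +0.01415.
Flow = −∇h = (+0.001045 east, -0.01415 north), which points south.

S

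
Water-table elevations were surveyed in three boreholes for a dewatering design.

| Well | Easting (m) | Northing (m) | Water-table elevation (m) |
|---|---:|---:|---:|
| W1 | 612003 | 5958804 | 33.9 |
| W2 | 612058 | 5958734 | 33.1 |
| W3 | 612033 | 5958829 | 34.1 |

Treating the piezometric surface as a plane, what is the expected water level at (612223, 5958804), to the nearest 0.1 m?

33.5 m

With h = a·x + b·y + c and W1 as origin, the differences give:
  55·a + (-70)·b = -0.8
  30·a + 25·b = +0.2
Eliminate b (×25 and ×(-70), subtract): 3475·a = -6.00 → a = ∂h/∂x = -0.001727
Back-substitute: b = ∂h/∂y = +0.01007.
h(612223, 5958804) = 33.9 + (-0.001727)·(220) + (+0.01007)·(0) = 33.9 -0.380 +0.000 = 33.520 m.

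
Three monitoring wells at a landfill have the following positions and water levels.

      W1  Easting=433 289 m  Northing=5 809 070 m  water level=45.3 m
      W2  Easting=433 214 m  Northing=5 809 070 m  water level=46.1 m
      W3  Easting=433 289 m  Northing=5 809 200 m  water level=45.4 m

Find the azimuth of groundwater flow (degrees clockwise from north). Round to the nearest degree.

094°

∂h/∂x = (46.1 − 45.3) / (433214 − 433289) = -0.01067
∂h/∂y = (45.4 − 45.3) / (5809200 − 5809070) = +0.0007692
Flow direction (−∇h) has components (+0.01067 E, -0.0007692 N).
Azimuth = atan2(E, N) = atan2(+0.01067, -0.0007692) = 94.1° ≈ 094°.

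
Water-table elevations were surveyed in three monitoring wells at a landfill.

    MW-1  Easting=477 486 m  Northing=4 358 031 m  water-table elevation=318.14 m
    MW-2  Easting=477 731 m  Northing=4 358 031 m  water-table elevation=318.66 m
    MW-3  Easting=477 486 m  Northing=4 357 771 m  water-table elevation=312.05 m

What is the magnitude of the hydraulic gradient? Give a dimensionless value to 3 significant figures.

∂h/∂x = (318.66 − 318.14) / (477731 − 477486) = +0.002122
∂h/∂y = (312.05 − 318.14) / (4357771 − 4358031) = +0.02342
|∇h| = √(0.002122² + 0.02342²) = 0.02352

0.0235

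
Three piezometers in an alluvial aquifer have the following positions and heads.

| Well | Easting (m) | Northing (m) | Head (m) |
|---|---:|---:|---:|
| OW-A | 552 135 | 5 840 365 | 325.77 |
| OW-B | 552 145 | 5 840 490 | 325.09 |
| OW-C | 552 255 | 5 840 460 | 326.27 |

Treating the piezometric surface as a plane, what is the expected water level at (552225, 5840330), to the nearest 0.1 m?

326.8 m

Taking OW-A as reference: OW-B−OW-A = (10, 125, -0.68); OW-C−OW-A = (120, 95, +0.50).
Determinant of the coordinate differences = 10·95 − 120·125 = -14050.
∂h/∂x = [(-0.68)·95 − (+0.50)·125] / -14050 = +0.009046
∂h/∂y = [10·(+0.50) − 120·(-0.68)] / -14050 = -0.006164
h(552225, 5840330) = 325.77 + (+0.009046)·(90) + (-0.006164)·(-35) = 325.77 +0.814 +0.216 = 326.800 m.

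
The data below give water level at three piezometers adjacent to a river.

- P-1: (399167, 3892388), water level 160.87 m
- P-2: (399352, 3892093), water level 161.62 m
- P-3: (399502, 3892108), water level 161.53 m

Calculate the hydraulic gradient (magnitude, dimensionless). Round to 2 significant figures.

Three-point gradient (reference P-1): Δ to P-2 = (185, -295, +0.75), Δ to P-3 = (335, -280, +0.66).
∂h/∂x = -0.0003254, ∂h/∂y = -0.002746 (det = 47025).
|∇h| = √(-0.0003254² + -0.002746²) = 0.002765

0.0028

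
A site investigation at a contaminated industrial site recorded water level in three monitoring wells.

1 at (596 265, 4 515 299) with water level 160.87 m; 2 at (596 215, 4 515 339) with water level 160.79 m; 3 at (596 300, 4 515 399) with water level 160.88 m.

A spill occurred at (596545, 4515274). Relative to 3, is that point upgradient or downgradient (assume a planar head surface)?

Differences from 1: to 2 (Δx, Δy, Δh) = (-50, 40, -0.08); to 3 = (35, 100, +0.01).
Solve a·Δx + b·Δy = Δh: det = (-50)·100 − 35·40 = -6400.
∂h/∂x = [(-0.08)·100 − (+0.01)·40] / -6400 = +0.001313
∂h/∂y = [(-50)·(+0.01) − 35·(-0.08)] / -6400 = -0.0003594
Head at (596545, 4515274) = 160.87 + (+0.001313)·(280) + (-0.0003594)·(-25) = 161.25 m.
That is higher than the 160.88 m at 3, so the point is upgradient.

upgradient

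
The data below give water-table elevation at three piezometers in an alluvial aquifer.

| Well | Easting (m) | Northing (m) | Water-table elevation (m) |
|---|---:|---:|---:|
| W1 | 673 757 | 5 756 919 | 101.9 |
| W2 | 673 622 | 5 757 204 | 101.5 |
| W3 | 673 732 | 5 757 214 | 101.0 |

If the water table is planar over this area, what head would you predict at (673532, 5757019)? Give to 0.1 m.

Differences from W1: to W2 (Δx, Δy, Δh) = (-135, 285, -0.4); to W3 = (-25, 295, -0.9).
Determinant of the coordinate differences = (-135)·295 − (-25)·285 = -32700.
∂h/∂x = [(-0.4)·295 − (-0.9)·285] / -32700 = -0.004235
∂h/∂y = [(-135)·(-0.9) − (-25)·(-0.4)] / -32700 = -0.003410
h(673532, 5757019) = 101.9 + (-0.004235)·(-225) + (-0.003410)·(100) = 101.9 +0.953 -0.341 = 102.512 m.

102.5 m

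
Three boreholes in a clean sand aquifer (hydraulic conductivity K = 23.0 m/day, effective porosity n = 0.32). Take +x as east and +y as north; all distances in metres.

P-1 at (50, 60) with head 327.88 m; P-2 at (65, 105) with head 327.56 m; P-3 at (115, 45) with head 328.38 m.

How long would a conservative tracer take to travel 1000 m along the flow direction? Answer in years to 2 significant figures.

3.6 years

Differences from P-1: to P-2 (Δx, Δy, Δh) = (15, 45, -0.32); to P-3 = (65, -15, +0.50).
Solve a·Δx + b·Δy = Δh: det = 15·(-15) − 65·45 = -3150.
∂h/∂x = [(-0.32)·(-15) − (+0.50)·45] / -3150 = +0.005619
∂h/∂y = [15·(+0.50) − 65·(-0.32)] / -3150 = -0.008984
|∇h| = √(0.005619² + -0.008984²) = 0.0106
Seepage velocity v = K·i/n = 23.0 × 0.0106 / 0.32 = 0.7619 m/day.
t = 1000 / 0.7619 = 1313 days = 3.59 years.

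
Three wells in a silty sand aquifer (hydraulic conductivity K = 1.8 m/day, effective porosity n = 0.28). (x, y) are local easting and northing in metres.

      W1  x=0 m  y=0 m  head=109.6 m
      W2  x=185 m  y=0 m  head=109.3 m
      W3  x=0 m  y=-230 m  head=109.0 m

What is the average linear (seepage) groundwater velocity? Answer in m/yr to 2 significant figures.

∂h/∂x = (109.3 − 109.6) / (185 − 0) = -0.001622
∂h/∂y = (109.0 − 109.6) / (-230 − 0) = +0.002609
|∇h| = √(-0.001622² + 0.002609²) = 0.003072
Seepage velocity v = K·i/n = 1.8 × 0.003072 / 0.28 = 0.01975 m/day = 7.214 m/yr.

7.2 m/yr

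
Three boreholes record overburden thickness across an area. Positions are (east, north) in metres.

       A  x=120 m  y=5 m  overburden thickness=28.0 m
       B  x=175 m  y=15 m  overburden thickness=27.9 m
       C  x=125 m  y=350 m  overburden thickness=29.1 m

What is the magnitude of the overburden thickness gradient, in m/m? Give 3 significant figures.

With d = a·x + b·y + c and A as origin, the differences give:
  55·a + 10·b = -0.1
  5·a + 345·b = +1.1
Eliminate b (×345 and ×10, subtract): 18925·a = -45.50 → a = ∂d/∂x = -0.002404
Back-substitute: b = ∂d/∂y = +0.003223.
|∇f| = √(-0.002404² + 0.003223²) = 0.004021 m/m

0.00402 m/m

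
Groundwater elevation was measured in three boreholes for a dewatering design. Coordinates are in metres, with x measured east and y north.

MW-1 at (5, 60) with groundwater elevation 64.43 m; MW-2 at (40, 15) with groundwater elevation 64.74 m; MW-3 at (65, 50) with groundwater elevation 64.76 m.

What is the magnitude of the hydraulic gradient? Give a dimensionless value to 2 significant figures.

0.0058

Three-point gradient (reference MW-1): Δ to MW-2 = (35, -45, +0.31), Δ to MW-3 = (60, -10, +0.33).
∂h/∂x = +0.005000, ∂h/∂y = -0.003000 (det = 2350).
|∇h| = √(0.005000² + -0.003000²) = 0.005831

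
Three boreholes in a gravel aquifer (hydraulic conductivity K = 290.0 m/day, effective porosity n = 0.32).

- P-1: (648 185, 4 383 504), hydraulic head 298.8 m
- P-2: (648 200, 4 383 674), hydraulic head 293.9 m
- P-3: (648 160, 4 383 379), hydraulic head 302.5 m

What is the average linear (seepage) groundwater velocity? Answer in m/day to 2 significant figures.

Taking P-1 as reference: P-2−P-1 = (15, 170, -4.9); P-3−P-1 = (-25, -125, +3.7).
Determinant of the coordinate differences = 15·(-125) − (-25)·170 = 2375.
∂h/∂x = [(-4.9)·(-125) − (+3.7)·170] / 2375 = -0.006947
∂h/∂y = [15·(+3.7) − (-25)·(-4.9)] / 2375 = -0.02821
|∇h| = √(-0.006947² + -0.02821²) = 0.02905
Seepage velocity v = K·i/n = 290.0 × 0.02905 / 0.32 = 26.33 m/day.

26 m/day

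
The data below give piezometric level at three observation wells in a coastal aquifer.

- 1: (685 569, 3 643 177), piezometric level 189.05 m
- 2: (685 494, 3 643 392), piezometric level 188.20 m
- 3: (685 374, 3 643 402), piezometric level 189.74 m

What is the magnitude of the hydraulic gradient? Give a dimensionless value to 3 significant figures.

0.0161

With h = a·x + b·y + c and 1 as origin, the differences give:
  (-75)·a + 215·b = -0.85
  (-195)·a + 225·b = +0.69
Eliminate b (×225 and ×215, subtract): 25050·a = -339.600 → a = ∂h/∂x = -0.01356
Back-substitute: b = ∂h/∂y = -0.008683.
|∇h| = √(-0.01356² + -0.008683²) = 0.0161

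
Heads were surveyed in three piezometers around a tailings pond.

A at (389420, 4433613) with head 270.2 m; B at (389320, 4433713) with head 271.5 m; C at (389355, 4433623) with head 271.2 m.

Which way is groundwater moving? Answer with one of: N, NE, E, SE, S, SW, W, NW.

E

With h = a·x + b·y + c and A as origin, the differences give:
  (-100)·a + 100·b = +1.3
  (-65)·a + 10·b = +1.0
Eliminate b (×10 and ×100, subtract): 5500·a = -87.00 → a = ∂h/∂x = -0.01582
Back-substitute: b = ∂h/∂y = -0.002818.
Flow = −∇h = (+0.01582 east, +0.002818 north), which points east.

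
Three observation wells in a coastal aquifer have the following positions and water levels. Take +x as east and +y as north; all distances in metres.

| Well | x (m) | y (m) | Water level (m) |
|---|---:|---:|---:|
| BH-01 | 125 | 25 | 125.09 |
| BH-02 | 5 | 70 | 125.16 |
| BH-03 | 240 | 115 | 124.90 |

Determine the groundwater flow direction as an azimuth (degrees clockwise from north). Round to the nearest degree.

045°

Taking BH-01 as reference: BH-02−BH-01 = (-120, 45, +0.07); BH-03−BH-01 = (115, 90, -0.19).
Determinant of the coordinate differences = (-120)·90 − 115·45 = -15975.
∂h/∂x = [(+0.07)·90 − (-0.19)·45] / -15975 = -0.0009296
∂h/∂y = [(-120)·(-0.19) − 115·(+0.07)] / -15975 = -0.0009233
Flow direction (−∇h) has components (+0.0009296 E, +0.0009233 N).
Azimuth = atan2(E, N) = atan2(+0.0009296, +0.0009233) = 45.2° ≈ 045°.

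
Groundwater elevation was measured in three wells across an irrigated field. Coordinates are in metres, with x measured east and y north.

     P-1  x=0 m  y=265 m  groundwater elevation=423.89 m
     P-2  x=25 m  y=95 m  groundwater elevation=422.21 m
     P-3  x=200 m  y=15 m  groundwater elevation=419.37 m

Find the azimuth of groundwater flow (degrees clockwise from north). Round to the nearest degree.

Taking P-1 as reference: P-2−P-1 = (25, -170, -1.68); P-3−P-1 = (200, -250, -4.52).
Determinant of the coordinate differences = 25·(-250) − 200·(-170) = 27750.
∂h/∂x = [(-1.68)·(-250) − (-4.52)·(-170)] / 27750 = -0.01255
∂h/∂y = [25·(-4.52) − 200·(-1.68)] / 27750 = +0.008036
Flow direction (−∇h) has components (+0.01255 E, -0.008036 N).
Azimuth = atan2(E, N) = atan2(+0.01255, -0.008036) = 122.6° ≈ 123°.

123°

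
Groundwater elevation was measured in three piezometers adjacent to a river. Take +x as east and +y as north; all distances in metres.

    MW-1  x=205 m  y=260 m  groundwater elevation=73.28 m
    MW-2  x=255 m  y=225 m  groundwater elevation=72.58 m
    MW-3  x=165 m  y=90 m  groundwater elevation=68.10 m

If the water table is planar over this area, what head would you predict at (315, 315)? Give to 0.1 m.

75.6 m

Taking MW-1 as reference: MW-2−MW-1 = (50, -35, -0.70); MW-3−MW-1 = (-40, -170, -5.18).
Determinant of the coordinate differences = 50·(-170) − (-40)·(-35) = -9900.
∂h/∂x = [(-0.70)·(-170) − (-5.18)·(-35)] / -9900 = +0.006293
∂h/∂y = [50·(-5.18) − (-40)·(-0.70)] / -9900 = +0.02899
h(315, 315) = 73.28 + (+0.006293)·(110) + (+0.02899)·(55) = 73.28 +0.692 +1.594 = 75.567 m.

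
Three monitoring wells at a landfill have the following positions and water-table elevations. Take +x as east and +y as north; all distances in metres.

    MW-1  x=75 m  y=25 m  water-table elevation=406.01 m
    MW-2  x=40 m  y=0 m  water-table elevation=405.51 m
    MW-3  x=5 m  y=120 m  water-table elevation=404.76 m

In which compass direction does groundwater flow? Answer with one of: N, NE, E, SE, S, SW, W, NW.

W

Differences from MW-1: to MW-2 (Δx, Δy, Δh) = (-35, -25, -0.50); to MW-3 = (-70, 95, -1.25).
Solve a·Δx + b·Δy = Δh: det = (-35)·95 − (-70)·(-25) = -5075.
∂h/∂x = [(-0.50)·95 − (-1.25)·(-25)] / -5075 = +0.01552
∂h/∂y = [(-35)·(-1.25) − (-70)·(-0.50)] / -5075 = -0.001724
Flow = −∇h = (-0.01552 east, +0.001724 north), which points west.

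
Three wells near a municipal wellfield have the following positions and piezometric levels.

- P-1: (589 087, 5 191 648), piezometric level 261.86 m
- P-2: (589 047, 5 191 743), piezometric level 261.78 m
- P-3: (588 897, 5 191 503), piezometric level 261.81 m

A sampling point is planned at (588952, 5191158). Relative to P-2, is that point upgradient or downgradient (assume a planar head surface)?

upgradient

With h = a·x + b·y + c and P-1 as origin, the differences give:
  (-40)·a + 95·b = -0.08
  (-190)·a + (-145)·b = -0.05
Eliminate b (×(-145) and ×95, subtract): 23850·a = 16.350 → a = ∂h/∂x = +0.0006855
Back-substitute: b = ∂h/∂y = -0.0005535.
Head at (588952, 5191158) = 261.86 + (+0.0006855)·(-135) + (-0.0005535)·(-490) = 262.04 m.
That is higher than the 261.78 m at P-2, so the point is upgradient.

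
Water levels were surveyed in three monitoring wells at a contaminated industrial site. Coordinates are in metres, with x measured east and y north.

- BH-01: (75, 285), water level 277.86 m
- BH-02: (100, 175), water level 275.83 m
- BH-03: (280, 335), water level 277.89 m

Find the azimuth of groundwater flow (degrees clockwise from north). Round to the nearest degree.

With h = a·x + b·y + c and BH-01 as origin, the differences give:
  25·a + (-110)·b = -2.03
  205·a + 50·b = +0.03
Eliminate b (×50 and ×(-110), subtract): 23800·a = -98.200 → a = ∂h/∂x = -0.004126
Back-substitute: b = ∂h/∂y = +0.01752.
Flow direction (−∇h) has components (+0.004126 E, -0.01752 N).
Azimuth = atan2(E, N) = atan2(+0.004126, -0.01752) = 166.7° ≈ 167°.

167°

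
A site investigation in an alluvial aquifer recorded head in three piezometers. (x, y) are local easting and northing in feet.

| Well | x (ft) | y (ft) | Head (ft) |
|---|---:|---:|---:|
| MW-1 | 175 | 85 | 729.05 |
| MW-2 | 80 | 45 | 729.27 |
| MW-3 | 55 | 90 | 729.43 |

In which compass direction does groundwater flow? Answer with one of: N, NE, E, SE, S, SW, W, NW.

With h = a·x + b·y + c and MW-1 as origin, the differences give:
  (-95)·a + (-40)·b = +0.22
  (-120)·a + 5·b = +0.38
Eliminate b (×5 and ×(-40), subtract): -5275·a = 16.300 → a = ∂h/∂x = -0.003090
Back-substitute: b = ∂h/∂y = +0.001839.
Flow = −∇h = (+0.003090 east, -0.001839 north), which points southeast.

SE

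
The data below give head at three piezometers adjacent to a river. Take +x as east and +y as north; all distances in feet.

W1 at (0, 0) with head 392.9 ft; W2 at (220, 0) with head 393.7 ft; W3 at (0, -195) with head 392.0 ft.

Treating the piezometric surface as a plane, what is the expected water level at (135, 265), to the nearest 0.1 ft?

394.6 ft

∂h/∂x = (393.7 − 392.9) / (220 − 0) = +0.003636
∂h/∂y = (392.0 − 392.9) / (-195 − 0) = +0.004615
h(135, 265) = 392.9 + (+0.003636)·(135) + (+0.004615)·(265) = 392.9 +0.491 +1.223 = 394.614 ft.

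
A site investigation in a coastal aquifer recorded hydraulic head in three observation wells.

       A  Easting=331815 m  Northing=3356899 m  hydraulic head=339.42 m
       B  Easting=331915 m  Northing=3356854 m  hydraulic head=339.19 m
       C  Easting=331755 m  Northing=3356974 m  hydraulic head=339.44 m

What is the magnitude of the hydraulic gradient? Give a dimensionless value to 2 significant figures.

Differences from A: to B (Δx, Δy, Δh) = (100, -45, -0.23); to C = (-60, 75, +0.02).
Determinant of the coordinate differences = 100·75 − (-60)·(-45) = 4800.
∂h/∂x = [(-0.23)·75 − (+0.02)·(-45)] / 4800 = -0.003406
∂h/∂y = [100·(+0.02) − (-60)·(-0.23)] / 4800 = -0.002458
|∇h| = √(-0.003406² + -0.002458²) = 0.0042

0.0042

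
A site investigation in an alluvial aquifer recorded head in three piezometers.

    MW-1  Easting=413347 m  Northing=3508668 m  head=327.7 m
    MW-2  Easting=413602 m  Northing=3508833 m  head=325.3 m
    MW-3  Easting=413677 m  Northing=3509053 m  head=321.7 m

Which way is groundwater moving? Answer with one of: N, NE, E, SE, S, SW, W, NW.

Differences from MW-1: to MW-2 (Δx, Δy, Δh) = (255, 165, -2.4); to MW-3 = (330, 385, -6.0).
Determinant of the coordinate differences = 255·385 − 330·165 = 43725.
∂h/∂x = [(-2.4)·385 − (-6.0)·165] / 43725 = +0.001509
∂h/∂y = [255·(-6.0) − 330·(-2.4)] / 43725 = -0.01688
Flow = −∇h = (-0.001509 east, +0.01688 north), which points north.

N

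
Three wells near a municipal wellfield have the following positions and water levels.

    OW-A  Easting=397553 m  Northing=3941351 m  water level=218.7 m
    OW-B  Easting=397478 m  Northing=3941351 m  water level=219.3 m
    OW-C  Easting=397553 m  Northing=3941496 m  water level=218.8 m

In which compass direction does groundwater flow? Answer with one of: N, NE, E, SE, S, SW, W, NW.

∂h/∂x = (219.3 − 218.7) / (397478 − 397553) = -0.008000
∂h/∂y = (218.8 − 218.7) / (3941496 − 3941351) = +0.0006897
Flow = −∇h = (+0.008000 east, -0.0006897 north), which points east.

E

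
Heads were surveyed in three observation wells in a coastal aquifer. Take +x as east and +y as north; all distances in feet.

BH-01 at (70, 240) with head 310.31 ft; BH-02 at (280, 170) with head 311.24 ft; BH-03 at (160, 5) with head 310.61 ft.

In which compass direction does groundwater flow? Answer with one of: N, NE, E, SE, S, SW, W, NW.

W

With h = a·x + b·y + c and BH-01 as origin, the differences give:
  210·a + (-70)·b = +0.93
  90·a + (-235)·b = +0.30
Eliminate b (×(-235) and ×(-70), subtract): -43050·a = -197.550 → a = ∂h/∂x = +0.004589
Back-substitute: b = ∂h/∂y = +0.0004808.
Flow = −∇h = (-0.004589 east, -0.0004808 north), which points west.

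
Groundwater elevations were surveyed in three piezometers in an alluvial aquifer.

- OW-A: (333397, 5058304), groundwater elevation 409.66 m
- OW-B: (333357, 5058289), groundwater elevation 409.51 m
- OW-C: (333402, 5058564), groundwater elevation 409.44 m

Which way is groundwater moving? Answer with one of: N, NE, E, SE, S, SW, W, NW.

Differences from OW-A: to OW-B (Δx, Δy, Δh) = (-40, -15, -0.15); to OW-C = (5, 260, -0.22).
Determinant of the coordinate differences = (-40)·260 − 5·(-15) = -10325.
∂h/∂x = [(-0.15)·260 − (-0.22)·(-15)] / -10325 = +0.004097
∂h/∂y = [(-40)·(-0.22) − 5·(-0.15)] / -10325 = -0.0009249
Flow = −∇h = (-0.004097 east, +0.0009249 north), which points west.

W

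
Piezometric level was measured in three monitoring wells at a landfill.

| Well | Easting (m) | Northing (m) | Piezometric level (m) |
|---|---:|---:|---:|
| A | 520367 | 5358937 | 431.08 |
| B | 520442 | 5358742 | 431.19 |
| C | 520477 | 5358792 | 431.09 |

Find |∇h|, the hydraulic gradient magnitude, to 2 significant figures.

0.0017

With h = a·x + b·y + c and A as origin, the differences give:
  75·a + (-195)·b = +0.11
  110·a + (-145)·b = +0.01
Eliminate b (×(-145) and ×(-195), subtract): 10575·a = -14.000 → a = ∂h/∂x = -0.001324
Back-substitute: b = ∂h/∂y = -0.001073.
|∇h| = √(-0.001324² + -0.001073²) = 0.001704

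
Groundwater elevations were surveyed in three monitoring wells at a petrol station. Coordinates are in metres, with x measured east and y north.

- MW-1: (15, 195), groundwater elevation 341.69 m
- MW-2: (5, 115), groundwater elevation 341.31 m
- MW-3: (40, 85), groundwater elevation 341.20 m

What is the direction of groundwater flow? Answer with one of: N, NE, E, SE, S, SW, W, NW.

With h = a·x + b·y + c and MW-1 as origin, the differences give:
  (-10)·a + (-80)·b = -0.38
  25·a + (-110)·b = -0.49
Eliminate b (×(-110) and ×(-80), subtract): 3100·a = 2.600 → a = ∂h/∂x = +0.0008387
Back-substitute: b = ∂h/∂y = +0.004645.
Flow = −∇h = (-0.0008387 east, -0.004645 north), which points south.

S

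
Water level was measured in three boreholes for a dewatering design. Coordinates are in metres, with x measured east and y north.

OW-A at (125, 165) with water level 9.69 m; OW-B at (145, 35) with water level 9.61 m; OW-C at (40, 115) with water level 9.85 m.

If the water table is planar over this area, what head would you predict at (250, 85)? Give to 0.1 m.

9.4 m

With h = a·x + b·y + c and OW-A as origin, the differences give:
  20·a + (-130)·b = -0.08
  (-85)·a + (-50)·b = +0.16
Eliminate b (×(-50) and ×(-130), subtract): -12050·a = 24.800 → a = ∂h/∂x = -0.002058
Back-substitute: b = ∂h/∂y = +0.0002988.
h(250, 85) = 9.69 + (-0.002058)·(125) + (+0.0002988)·(-80) = 9.69 -0.257 -0.024 = 9.409 m.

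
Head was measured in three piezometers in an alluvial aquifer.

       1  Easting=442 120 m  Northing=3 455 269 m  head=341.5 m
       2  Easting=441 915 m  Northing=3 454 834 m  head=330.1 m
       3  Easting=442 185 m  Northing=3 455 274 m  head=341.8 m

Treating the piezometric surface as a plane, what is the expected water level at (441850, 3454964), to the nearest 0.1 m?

333.2 m

Taking 1 as reference: 2−1 = (-205, -435, -11.4); 3−1 = (65, 5, +0.3).
Solve a·Δx + b·Δy = Δh: det = (-205)·5 − 65·(-435) = 27250.
∂h/∂x = [(-11.4)·5 − (+0.3)·(-435)] / 27250 = +0.002697
∂h/∂y = [(-205)·(+0.3) − 65·(-11.4)] / 27250 = +0.02494
h(441850, 3454964) = 341.5 + (+0.002697)·(-270) + (+0.02494)·(-305) = 341.5 -0.728 -7.605 = 333.166 m.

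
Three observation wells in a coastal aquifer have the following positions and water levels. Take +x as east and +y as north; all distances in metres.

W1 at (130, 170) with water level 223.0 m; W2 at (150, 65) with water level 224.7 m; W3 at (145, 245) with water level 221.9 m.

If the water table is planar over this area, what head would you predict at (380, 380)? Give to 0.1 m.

220.7 m

Three-point gradient (reference W1): Δ to W2 = (20, -105, +1.7), Δ to W3 = (15, 75, -1.1).
∂h/∂x = +0.003902, ∂h/∂y = -0.01545 (det = 3075).
h(380, 380) = 223.0 + (+0.003902)·(250) + (-0.01545)·(210) = 223.0 +0.976 -3.244 = 220.732 m.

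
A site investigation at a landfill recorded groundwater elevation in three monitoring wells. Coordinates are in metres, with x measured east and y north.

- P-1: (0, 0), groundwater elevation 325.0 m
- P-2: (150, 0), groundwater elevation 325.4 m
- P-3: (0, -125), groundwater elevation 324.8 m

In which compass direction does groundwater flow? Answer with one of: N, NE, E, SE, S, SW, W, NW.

SW

∂h/∂x = (325.4 − 325.0) / (150 − 0) = +0.002667
∂h/∂y = (324.8 − 325.0) / (-125 − 0) = +0.001600
Flow = −∇h = (-0.002667 east, -0.001600 north), which points southwest.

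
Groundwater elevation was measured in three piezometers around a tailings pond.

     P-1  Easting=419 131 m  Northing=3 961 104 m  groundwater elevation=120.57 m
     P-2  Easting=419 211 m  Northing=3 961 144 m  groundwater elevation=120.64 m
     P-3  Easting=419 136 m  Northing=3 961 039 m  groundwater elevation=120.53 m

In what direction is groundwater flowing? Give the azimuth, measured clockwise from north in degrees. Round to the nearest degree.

With h = a·x + b·y + c and P-1 as origin, the differences give:
  80·a + 40·b = +0.07
  5·a + (-65)·b = -0.04
Eliminate b (×(-65) and ×40, subtract): -5400·a = -2.950 → a = ∂h/∂x = +0.0005463
Back-substitute: b = ∂h/∂y = +0.0006574.
Flow direction (−∇h) has components (-0.0005463 E, -0.0006574 N).
Azimuth = atan2(E, N) = atan2(-0.0005463, -0.0006574) = 219.7° ≈ 220°.

220°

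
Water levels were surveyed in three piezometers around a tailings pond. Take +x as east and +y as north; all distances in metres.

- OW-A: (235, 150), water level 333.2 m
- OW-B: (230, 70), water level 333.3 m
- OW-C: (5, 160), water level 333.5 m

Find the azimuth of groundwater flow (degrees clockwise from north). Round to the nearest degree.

049°

Taking OW-A as reference: OW-B−OW-A = (-5, -80, +0.1); OW-C−OW-A = (-230, 10, +0.3).
Determinant of the coordinate differences = (-5)·10 − (-230)·(-80) = -18450.
∂h/∂x = [(+0.1)·10 − (+0.3)·(-80)] / -18450 = -0.001355
∂h/∂y = [(-5)·(+0.3) − (-230)·(+0.1)] / -18450 = -0.001165
Flow direction (−∇h) has components (+0.001355 E, +0.001165 N).
Azimuth = atan2(E, N) = atan2(+0.001355, +0.001165) = 49.3° ≈ 049°.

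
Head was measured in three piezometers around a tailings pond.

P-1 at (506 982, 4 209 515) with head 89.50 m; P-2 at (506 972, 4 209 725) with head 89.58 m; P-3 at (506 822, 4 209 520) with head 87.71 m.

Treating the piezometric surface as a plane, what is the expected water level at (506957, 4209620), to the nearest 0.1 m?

With h = a·x + b·y + c and P-1 as origin, the differences give:
  (-10)·a + 210·b = +0.08
  (-160)·a + 5·b = -1.79
Eliminate b (×5 and ×210, subtract): 33550·a = 376.300 → a = ∂h/∂x = +0.01122
Back-substitute: b = ∂h/∂y = +0.0009151.
h(506957, 4209620) = 89.50 + (+0.01122)·(-25) + (+0.0009151)·(105) = 89.50 -0.280 +0.096 = 89.316 m.

89.3 m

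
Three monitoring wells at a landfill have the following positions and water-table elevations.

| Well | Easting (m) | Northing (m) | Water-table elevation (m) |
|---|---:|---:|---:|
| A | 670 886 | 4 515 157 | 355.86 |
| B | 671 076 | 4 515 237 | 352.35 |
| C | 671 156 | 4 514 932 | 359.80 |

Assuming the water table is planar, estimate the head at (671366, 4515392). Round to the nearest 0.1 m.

346.1 m

With h = a·x + b·y + c and A as origin, the differences give:
  190·a + 80·b = -3.51
  270·a + (-225)·b = +3.94
Eliminate b (×(-225) and ×80, subtract): -64350·a = 474.550 → a = ∂h/∂x = -0.007375
Back-substitute: b = ∂h/∂y = -0.02636.
h(671366, 4515392) = 355.86 + (-0.007375)·(480) + (-0.02636)·(235) = 355.86 -3.540 -6.195 = 346.126 m.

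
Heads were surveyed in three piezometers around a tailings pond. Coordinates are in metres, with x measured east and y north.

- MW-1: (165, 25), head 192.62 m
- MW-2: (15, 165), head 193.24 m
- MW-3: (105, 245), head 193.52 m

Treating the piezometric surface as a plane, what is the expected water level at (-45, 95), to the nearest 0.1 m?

With h = a·x + b·y + c and MW-1 as origin, the differences give:
  (-150)·a + 140·b = +0.62
  (-60)·a + 220·b = +0.90
Eliminate b (×220 and ×140, subtract): -24600·a = 10.400 → a = ∂h/∂x = -0.0004228
Back-substitute: b = ∂h/∂y = +0.003976.
h(-45, 95) = 192.62 + (-0.0004228)·(-210) + (+0.003976)·(70) = 192.62 +0.089 +0.278 = 192.987 m.

193.0 m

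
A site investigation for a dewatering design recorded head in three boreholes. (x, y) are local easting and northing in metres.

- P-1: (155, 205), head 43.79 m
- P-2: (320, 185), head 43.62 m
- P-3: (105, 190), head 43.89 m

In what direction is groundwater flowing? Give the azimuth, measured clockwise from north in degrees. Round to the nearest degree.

030°

Taking P-1 as reference: P-2−P-1 = (165, -20, -0.17); P-3−P-1 = (-50, -15, +0.10).
Determinant of the coordinate differences = 165·(-15) − (-50)·(-20) = -3475.
∂h/∂x = [(-0.17)·(-15) − (+0.10)·(-20)] / -3475 = -0.001309
∂h/∂y = [165·(+0.10) − (-50)·(-0.17)] / -3475 = -0.002302
Flow direction (−∇h) has components (+0.001309 E, +0.002302 N).
Azimuth = atan2(E, N) = atan2(+0.001309, +0.002302) = 29.6° ≈ 030°.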